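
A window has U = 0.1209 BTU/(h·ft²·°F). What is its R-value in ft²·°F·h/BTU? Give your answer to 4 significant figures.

R = 1/U = 1/0.1209 = 8.2713

8.271 ft²·°F·h/BTU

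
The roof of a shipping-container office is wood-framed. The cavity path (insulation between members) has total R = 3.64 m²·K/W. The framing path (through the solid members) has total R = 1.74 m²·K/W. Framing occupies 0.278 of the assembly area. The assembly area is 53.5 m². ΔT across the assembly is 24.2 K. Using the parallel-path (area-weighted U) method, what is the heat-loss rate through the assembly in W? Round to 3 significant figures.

U_eff = 0.722/3.64 + 0.278/1.74 = 0.1984 + 0.1598 = 0.3581
R_eff = 1/U_eff = 2.792 m²·K/W
Q = 53.5 × 24.2 / 2.792 = 463.7 W

464 W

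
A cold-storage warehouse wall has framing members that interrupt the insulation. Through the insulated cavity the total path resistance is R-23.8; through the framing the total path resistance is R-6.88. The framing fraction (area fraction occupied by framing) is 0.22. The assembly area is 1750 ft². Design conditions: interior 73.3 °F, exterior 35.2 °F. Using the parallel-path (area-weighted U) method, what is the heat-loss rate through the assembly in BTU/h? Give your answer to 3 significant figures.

U_eff = 0.78/23.8 + 0.22/6.88 = 0.03277 + 0.03198 = 0.06475
R_eff = 1/U_eff = 15.44 ft²·°F·h/BTU
Q = 1750 × (73.3 − 35.2) / 15.44 = 4317 BTU/h

4320 BTU/h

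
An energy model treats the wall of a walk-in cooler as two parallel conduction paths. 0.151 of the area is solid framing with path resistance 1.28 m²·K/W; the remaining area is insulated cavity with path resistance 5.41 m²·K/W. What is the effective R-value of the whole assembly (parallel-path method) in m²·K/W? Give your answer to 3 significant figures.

U_eff = 0.849/5.41 + 0.151/1.28 = 0.1569 + 0.118 = 0.2749
R_eff = 1/U_eff = 3.638 m²·K/W

3.64 m²·K/W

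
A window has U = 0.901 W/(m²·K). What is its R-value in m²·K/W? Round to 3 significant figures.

1.11 m²·K/W

R = 1/U = 1/0.901 = 1.11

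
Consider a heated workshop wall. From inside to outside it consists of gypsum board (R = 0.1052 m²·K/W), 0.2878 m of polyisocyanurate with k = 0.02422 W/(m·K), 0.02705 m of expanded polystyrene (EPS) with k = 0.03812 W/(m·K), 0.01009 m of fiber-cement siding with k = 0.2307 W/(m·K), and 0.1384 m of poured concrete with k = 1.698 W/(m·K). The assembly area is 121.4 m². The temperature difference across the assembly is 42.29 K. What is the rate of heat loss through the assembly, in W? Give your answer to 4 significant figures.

0.2878/0.02422 = 11.883
0.02705/0.03812 = 0.7096
0.01009/0.2307 = 0.043736
0.1384/1.698 = 0.081508
R_total = 0.1052 + 11.883 + 0.7096 + 0.043736 + 0.081508 = 12.823 m²·K/W
Q = A·ΔT/R = 121.4 × 42.29 / 12.823 = 400.38 W

400.4 W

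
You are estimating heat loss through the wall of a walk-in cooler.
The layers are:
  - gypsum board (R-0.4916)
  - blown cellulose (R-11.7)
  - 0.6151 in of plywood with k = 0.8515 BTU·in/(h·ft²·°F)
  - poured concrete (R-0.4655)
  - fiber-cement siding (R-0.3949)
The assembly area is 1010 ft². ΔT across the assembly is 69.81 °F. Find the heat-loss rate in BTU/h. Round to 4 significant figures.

0.6151/0.8515 = 0.72237
R_total = 0.4916 + 11.7 + 0.72237 + 0.4655 + 0.3949 = 13.774 ft²·°F·h/BTU
Q = A·ΔT/R = 1010 × 69.81 / 13.774 = 5118.8 BTU/h

5119 BTU/h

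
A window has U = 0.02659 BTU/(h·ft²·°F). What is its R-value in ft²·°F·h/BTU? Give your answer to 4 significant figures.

R = 1/U = 1/0.02659 = 37.608

37.61 ft²·°F·h/BTU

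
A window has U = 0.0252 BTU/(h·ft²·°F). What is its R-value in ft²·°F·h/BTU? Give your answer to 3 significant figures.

R = 1/U = 1/0.0252 = 39.68

39.7 ft²·°F·h/BTU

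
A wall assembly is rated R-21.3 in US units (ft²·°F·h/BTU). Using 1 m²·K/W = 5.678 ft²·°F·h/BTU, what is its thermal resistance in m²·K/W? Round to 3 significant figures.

3.75 m²·K/W

R_SI = 21.3/5.678 = 3.751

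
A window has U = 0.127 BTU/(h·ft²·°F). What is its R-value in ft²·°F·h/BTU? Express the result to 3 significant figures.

7.87 ft²·°F·h/BTU

R = 1/U = 1/0.127 = 7.874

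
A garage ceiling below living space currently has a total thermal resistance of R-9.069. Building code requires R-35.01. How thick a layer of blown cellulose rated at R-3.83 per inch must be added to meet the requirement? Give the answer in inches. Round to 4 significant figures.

6.773 in

ΔR = 35.01 − 9.069 = 25.941 ft²·°F·h/BTU
L = ΔR / (R/in) = 25.941/3.83 = 6.7731 in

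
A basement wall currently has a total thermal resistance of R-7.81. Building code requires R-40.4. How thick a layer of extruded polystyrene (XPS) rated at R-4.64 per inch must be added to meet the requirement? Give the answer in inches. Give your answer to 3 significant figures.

ΔR = 40.4 − 7.81 = 32.59 ft²·°F·h/BTU
L = ΔR / (R/in) = 32.59/4.64 = 7.024 in

7.02 in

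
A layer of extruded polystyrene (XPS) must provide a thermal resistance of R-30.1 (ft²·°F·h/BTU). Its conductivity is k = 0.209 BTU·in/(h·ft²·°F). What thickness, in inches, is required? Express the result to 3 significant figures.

6.29 in

L = R × k = 30.1 × 0.209 = 6.291 in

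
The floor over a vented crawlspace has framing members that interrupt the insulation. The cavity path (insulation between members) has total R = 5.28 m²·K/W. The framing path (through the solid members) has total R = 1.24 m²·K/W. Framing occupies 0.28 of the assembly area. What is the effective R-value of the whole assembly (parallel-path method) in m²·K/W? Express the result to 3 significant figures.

2.76 m²·K/W

U_eff = 0.72/5.28 + 0.28/1.24 = 0.1364 + 0.2258 = 0.3622
R_eff = 1/U_eff = 2.761 m²·K/W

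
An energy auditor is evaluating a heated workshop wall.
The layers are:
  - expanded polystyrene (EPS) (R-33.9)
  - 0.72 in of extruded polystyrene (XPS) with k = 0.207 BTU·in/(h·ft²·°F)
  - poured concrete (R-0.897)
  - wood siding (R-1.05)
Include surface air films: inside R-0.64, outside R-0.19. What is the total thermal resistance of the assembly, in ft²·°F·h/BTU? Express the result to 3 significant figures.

40.2 ft²·°F·h/BTU

0.72/0.207 = 3.478
R_total = 0.64 + 33.9 + 3.478 + 0.897 + 1.05 + 0.19 = 40.16 ft²·°F·h/BTU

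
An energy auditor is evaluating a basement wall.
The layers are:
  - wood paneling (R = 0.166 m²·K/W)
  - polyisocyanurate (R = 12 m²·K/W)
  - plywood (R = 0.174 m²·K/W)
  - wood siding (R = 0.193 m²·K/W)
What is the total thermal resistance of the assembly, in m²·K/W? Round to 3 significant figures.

12.5 m²·K/W

R_total = 0.166 + 12 + 0.174 + 0.193 = 12.53 m²·K/W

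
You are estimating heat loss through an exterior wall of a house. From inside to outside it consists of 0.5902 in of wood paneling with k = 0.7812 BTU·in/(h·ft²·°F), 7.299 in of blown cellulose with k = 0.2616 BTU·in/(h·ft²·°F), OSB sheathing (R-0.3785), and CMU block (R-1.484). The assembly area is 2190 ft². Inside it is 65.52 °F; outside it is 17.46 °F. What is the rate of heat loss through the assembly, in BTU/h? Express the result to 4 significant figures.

0.5902/0.7812 = 0.7555
7.299/0.2616 = 27.901
R_total = 0.7555 + 27.901 + 0.3785 + 1.484 = 30.519 ft²·°F·h/BTU
Q = A·ΔT/R = 2190 × (65.52 − 17.46) / 30.519 = 3448.7 BTU/h

3449 BTU/h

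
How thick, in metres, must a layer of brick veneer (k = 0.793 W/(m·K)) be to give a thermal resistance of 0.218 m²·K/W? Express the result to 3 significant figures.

0.173 m

L = R·k = 0.218 × 0.793 = 0.1729 m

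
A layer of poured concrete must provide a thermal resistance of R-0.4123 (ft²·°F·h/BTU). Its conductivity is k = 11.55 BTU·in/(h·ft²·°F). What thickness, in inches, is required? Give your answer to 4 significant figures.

4.762 in

L = R × k = 0.4123 × 11.55 = 4.7621 in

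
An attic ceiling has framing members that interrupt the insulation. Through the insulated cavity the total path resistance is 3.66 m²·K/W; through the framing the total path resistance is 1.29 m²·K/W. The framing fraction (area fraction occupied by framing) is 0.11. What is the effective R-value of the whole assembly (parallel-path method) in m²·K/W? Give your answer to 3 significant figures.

3.04 m²·K/W

U_eff = 0.89/3.66 + 0.11/1.29 = 0.2432 + 0.08527 = 0.3284
R_eff = 1/U_eff = 3.045 m²·K/W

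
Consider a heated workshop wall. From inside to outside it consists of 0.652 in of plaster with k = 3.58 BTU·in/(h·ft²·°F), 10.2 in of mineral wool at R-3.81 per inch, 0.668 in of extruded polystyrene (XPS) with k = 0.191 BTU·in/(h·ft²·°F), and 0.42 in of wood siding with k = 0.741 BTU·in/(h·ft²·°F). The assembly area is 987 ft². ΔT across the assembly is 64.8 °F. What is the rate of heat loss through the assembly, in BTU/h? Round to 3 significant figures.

1480 BTU/h

0.652/3.58 = 0.1821
10.2 × 3.81 = 38.86
0.668/0.191 = 3.497
0.42/0.741 = 0.5668
R_total = 0.1821 + 38.86 + 3.497 + 0.5668 = 43.11 ft²·°F·h/BTU
Q = A·ΔT/R = 987 × 64.8 / 43.11 = 1484 BTU/h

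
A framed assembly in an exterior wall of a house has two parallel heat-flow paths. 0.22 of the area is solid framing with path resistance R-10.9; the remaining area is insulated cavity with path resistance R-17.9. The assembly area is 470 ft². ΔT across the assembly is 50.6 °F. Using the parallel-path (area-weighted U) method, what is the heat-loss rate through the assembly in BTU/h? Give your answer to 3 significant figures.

1520 BTU/h

U_eff = 0.78/17.9 + 0.22/10.9 = 0.04358 + 0.02018 = 0.06376
R_eff = 1/U_eff = 15.68 ft²·°F·h/BTU
Q = 470 × 50.6 / 15.68 = 1516 BTU/h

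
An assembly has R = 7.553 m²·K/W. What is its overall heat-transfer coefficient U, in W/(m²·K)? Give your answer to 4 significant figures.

U = 1/R = 1/7.553 = 0.1324

0.1324 W/(m²·K)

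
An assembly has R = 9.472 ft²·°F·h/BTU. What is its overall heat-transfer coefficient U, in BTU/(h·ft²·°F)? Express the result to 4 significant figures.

0.1056 BTU/(h·ft²·°F)

U = 1/R = 1/9.472 = 0.10557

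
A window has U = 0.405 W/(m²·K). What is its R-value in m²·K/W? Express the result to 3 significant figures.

R = 1/U = 1/0.405 = 2.469

2.47 m²·K/W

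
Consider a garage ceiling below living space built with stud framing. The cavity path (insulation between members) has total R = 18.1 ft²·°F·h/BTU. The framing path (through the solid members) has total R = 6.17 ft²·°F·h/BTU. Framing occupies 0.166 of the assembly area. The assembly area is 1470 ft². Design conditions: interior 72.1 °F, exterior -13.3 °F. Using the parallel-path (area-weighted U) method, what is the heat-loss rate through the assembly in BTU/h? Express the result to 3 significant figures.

U_eff = 0.834/18.1 + 0.166/6.17 = 0.04608 + 0.0269 = 0.07298
R_eff = 1/U_eff = 13.7 ft²·°F·h/BTU
Q = 1470 × (72.1 − (-13.3)) / 13.7 = 9162 BTU/h

9160 BTU/h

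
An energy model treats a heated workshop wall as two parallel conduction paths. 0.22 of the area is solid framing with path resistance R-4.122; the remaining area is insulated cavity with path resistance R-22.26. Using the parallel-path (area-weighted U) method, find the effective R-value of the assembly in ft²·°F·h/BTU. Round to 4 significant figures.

U_eff = 0.78/22.26 + 0.22/4.122 = 0.03504 + 0.053372 = 0.088413
R_eff = 1/U_eff = 11.311 ft²·°F·h/BTU

11.31 ft²·°F·h/BTU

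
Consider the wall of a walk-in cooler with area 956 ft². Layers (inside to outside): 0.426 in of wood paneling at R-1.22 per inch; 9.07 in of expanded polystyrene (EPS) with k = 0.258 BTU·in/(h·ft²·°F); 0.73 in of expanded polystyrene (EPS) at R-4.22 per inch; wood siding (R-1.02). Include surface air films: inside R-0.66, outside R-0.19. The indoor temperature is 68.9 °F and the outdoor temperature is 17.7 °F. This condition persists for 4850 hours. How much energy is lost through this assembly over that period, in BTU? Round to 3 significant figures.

5840000 BTU

0.426 × 1.22 = 0.5197
9.07/0.258 = 35.16
0.73 × 4.22 = 3.081
R_total = 0.66 + 0.5197 + 35.16 + 3.081 + 1.02 + 0.19 = 40.63 ft²·°F·h/BTU
Q = 956 × (68.9 − 17.7) / 40.63 = 1205 BTU/h
E = 1205 × 4850 = 5843000 BTU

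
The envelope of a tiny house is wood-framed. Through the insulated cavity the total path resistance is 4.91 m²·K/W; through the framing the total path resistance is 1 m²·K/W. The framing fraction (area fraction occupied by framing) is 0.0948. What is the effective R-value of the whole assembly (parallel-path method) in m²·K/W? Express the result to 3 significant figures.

U_eff = 0.9052/4.91 + 0.0948/1 = 0.1844 + 0.0948 = 0.2792
R_eff = 1/U_eff = 3.582 m²·K/W

3.58 m²·K/W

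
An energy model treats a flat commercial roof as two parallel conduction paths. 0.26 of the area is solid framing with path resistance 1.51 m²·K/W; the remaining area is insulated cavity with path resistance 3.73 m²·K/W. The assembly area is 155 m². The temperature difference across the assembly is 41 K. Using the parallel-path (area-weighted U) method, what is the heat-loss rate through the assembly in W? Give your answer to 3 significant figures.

2360 W

U_eff = 0.74/3.73 + 0.26/1.51 = 0.1984 + 0.1722 = 0.3706
R_eff = 1/U_eff = 2.698 m²·K/W
Q = 155 × 41 / 2.698 = 2355 W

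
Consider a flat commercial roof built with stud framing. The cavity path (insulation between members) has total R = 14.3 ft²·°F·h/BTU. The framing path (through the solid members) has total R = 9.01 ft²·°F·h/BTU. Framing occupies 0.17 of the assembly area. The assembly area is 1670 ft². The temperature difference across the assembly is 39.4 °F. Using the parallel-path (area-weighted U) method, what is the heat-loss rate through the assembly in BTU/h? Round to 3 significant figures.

5060 BTU/h

U_eff = 0.83/14.3 + 0.17/9.01 = 0.05804 + 0.01887 = 0.07691
R_eff = 1/U_eff = 13 ft²·°F·h/BTU
Q = 1670 × 39.4 / 13 = 5061 BTU/h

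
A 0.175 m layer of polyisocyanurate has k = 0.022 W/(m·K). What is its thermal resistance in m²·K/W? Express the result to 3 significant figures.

R = L/k = 0.175/0.022 = 7.955 m²·K/W

7.95 m²·K/W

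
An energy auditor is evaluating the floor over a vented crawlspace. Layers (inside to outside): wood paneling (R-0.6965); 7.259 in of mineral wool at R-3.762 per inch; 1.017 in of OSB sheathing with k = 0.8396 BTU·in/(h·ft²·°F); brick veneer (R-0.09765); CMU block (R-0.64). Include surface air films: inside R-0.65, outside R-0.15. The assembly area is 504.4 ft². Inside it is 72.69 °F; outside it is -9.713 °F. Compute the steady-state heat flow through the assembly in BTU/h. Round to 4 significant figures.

7.259 × 3.762 = 27.308
1.017/0.8396 = 1.2113
R_total = 0.65 + 0.6965 + 27.308 + 1.2113 + 0.09765 + 0.64 + 0.15 = 30.754 ft²·°F·h/BTU
Q = A·ΔT/R = 504.4 × (72.69 − (-9.713)) / 30.754 = 1351.5 BTU/h

1352 BTU/h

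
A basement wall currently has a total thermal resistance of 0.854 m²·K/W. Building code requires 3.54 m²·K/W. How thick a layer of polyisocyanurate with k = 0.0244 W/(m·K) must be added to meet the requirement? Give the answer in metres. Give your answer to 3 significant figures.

ΔR = 3.54 − 0.854 = 2.686 m²·K/W
L = ΔR × k = 2.686 × 0.0244 = 0.06554 m

0.0655 m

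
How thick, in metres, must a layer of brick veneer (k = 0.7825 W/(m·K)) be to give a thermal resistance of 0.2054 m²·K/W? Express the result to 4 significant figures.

0.1607 m

L = R·k = 0.2054 × 0.7825 = 0.16073 m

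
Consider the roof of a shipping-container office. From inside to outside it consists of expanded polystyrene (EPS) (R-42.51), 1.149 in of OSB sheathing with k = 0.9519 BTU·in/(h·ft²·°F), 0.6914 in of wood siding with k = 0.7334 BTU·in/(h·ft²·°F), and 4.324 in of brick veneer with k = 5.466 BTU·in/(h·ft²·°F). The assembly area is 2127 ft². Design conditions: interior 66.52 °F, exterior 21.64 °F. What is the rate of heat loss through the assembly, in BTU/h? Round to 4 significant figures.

1.149/0.9519 = 1.2071
0.6914/0.7334 = 0.94273
4.324/5.466 = 0.79107
R_total = 42.51 + 1.2071 + 0.94273 + 0.79107 = 45.451 ft²·°F·h/BTU
Q = A·ΔT/R = 2127 × (66.52 − 21.64) / 45.451 = 2100.3 BTU/h

2100 BTU/h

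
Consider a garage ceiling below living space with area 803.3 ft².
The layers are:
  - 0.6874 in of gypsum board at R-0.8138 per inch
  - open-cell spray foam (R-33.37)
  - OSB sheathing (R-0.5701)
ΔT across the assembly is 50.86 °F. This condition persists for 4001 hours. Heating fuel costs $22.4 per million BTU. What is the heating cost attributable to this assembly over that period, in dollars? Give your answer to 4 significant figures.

0.6874 × 0.8138 = 0.55941
R_total = 0.55941 + 33.37 + 0.5701 = 34.5 ft²·°F·h/BTU
Q = 803.3 × 50.86 / 34.5 = 1184.2 BTU/h
E = 1184.2 × 4001 = 4738200 BTU
Cost = 4738200/10⁶ × 22.4 = $106.13

106.1 dollars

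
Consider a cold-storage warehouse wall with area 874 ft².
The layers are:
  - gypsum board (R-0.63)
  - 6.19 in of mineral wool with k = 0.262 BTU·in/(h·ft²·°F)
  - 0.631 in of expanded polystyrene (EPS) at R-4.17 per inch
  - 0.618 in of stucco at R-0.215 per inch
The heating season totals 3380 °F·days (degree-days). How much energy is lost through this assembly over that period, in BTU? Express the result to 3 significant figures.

2620000 BTU

6.19/0.262 = 23.63
0.631 × 4.17 = 2.631
0.618 × 0.215 = 0.1329
R_total = 0.63 + 23.63 + 2.631 + 0.1329 = 27.02 ft²·°F·h/BTU
E = A × HDD × 24 / R = 874 × 3380 × 24 / 27.02 = 2624000 BTU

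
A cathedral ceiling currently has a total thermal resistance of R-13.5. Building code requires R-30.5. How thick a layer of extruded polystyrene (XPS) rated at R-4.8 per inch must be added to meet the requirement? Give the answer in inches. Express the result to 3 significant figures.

ΔR = 30.5 − 13.5 = 17 ft²·°F·h/BTU
L = ΔR / (R/in) = 17/4.8 = 3.542 in

3.54 in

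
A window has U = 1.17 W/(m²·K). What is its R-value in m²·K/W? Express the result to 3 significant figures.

R = 1/U = 1/1.17 = 0.8547

0.855 m²·K/W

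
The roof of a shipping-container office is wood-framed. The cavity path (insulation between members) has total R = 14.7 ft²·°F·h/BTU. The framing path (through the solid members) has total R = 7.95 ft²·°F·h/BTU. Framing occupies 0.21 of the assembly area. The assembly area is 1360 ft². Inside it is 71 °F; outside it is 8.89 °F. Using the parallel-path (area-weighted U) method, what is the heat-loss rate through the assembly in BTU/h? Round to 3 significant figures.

U_eff = 0.79/14.7 + 0.21/7.95 = 0.05374 + 0.02642 = 0.08016
R_eff = 1/U_eff = 12.48 ft²·°F·h/BTU
Q = 1360 × (71 − 8.89) / 12.48 = 6771 BTU/h

6770 BTU/h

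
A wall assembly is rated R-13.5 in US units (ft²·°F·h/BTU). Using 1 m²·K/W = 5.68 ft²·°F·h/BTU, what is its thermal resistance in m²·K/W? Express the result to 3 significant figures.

2.38 m²·K/W

R_SI = 13.5/5.68 = 2.377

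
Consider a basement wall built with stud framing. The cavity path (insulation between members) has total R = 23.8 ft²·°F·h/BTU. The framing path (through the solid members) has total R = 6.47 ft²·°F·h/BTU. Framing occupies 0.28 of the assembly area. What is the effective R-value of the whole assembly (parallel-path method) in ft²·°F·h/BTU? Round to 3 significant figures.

13.6 ft²·°F·h/BTU

U_eff = 0.72/23.8 + 0.28/6.47 = 0.03025 + 0.04328 = 0.07353
R_eff = 1/U_eff = 13.6 ft²·°F·h/BTU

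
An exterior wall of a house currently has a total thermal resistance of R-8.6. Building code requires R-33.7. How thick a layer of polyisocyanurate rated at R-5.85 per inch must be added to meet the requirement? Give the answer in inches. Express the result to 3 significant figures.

4.29 in

ΔR = 33.7 − 8.6 = 25.1 ft²·°F·h/BTU
L = ΔR / (R/in) = 25.1/5.85 = 4.291 in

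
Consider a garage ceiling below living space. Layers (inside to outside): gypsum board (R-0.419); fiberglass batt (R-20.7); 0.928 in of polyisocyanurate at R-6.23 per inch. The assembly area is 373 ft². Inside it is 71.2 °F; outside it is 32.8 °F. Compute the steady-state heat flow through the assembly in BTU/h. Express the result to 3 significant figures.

532 BTU/h

0.928 × 6.23 = 5.781
R_total = 0.419 + 20.7 + 5.781 = 26.9 ft²·°F·h/BTU
Q = A·ΔT/R = 373 × (71.2 − 32.8) / 26.9 = 532.5 BTU/h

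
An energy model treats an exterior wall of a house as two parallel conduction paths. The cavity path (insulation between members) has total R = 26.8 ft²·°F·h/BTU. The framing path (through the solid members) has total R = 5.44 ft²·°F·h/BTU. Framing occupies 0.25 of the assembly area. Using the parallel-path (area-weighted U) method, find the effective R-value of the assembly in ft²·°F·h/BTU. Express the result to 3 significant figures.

13.5 ft²·°F·h/BTU

U_eff = 0.75/26.8 + 0.25/5.44 = 0.02799 + 0.04596 = 0.07394
R_eff = 1/U_eff = 13.52 ft²·°F·h/BTU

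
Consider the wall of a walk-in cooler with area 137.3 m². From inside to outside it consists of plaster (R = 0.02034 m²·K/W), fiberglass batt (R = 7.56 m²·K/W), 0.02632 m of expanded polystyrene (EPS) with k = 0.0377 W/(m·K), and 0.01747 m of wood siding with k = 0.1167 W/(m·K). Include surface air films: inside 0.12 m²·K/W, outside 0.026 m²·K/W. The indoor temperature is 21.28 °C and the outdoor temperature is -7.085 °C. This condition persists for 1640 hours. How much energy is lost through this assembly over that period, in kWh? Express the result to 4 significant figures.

744.9 kWh

0.02632/0.0377 = 0.69814
0.01747/0.1167 = 0.1497
R_total = 0.12 + 0.02034 + 7.56 + 0.69814 + 0.1497 + 0.026 = 8.5742 m²·K/W
Q = 137.3 × (21.28 − (-7.085)) / 8.5742 = 454.21 W
E = 454.21 W × 1640 h / 1000 = 744.91 kWh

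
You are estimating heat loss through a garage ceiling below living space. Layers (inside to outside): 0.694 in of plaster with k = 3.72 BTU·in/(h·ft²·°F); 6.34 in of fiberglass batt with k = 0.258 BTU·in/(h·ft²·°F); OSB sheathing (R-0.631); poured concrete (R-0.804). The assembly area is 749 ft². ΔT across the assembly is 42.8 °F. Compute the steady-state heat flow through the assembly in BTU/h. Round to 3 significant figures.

1220 BTU/h

0.694/3.72 = 0.1866
6.34/0.258 = 24.57
R_total = 0.1866 + 24.57 + 0.631 + 0.804 = 26.2 ft²·°F·h/BTU
Q = A·ΔT/R = 749 × 42.8 / 26.2 = 1224 BTU/h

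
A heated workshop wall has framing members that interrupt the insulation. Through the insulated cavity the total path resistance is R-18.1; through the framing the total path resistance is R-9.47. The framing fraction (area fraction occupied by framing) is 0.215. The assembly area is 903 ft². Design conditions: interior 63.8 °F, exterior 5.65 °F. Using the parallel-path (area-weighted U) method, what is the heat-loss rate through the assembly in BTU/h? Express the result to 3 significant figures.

U_eff = 0.785/18.1 + 0.215/9.47 = 0.04337 + 0.0227 = 0.06607
R_eff = 1/U_eff = 15.13 ft²·°F·h/BTU
Q = 903 × (63.8 − 5.65) / 15.13 = 3469 BTU/h

3470 BTU/h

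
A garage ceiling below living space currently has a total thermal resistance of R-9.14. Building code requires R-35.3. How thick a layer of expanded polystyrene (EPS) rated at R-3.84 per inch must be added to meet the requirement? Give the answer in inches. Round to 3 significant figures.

6.81 in

ΔR = 35.3 − 9.14 = 26.16 ft²·°F·h/BTU
L = ΔR / (R/in) = 26.16/3.84 = 6.812 in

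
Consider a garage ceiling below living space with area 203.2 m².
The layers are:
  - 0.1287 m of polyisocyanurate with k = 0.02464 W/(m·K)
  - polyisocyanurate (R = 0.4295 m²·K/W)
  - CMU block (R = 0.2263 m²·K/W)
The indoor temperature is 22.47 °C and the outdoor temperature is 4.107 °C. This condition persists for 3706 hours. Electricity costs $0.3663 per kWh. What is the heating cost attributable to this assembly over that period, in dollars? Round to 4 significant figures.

861.6 dollars

0.1287/0.02464 = 5.2232
R_total = 5.2232 + 0.4295 + 0.2263 = 5.879 m²·K/W
Q = 203.2 × (22.47 − 4.107) / 5.879 = 634.69 W
E = 634.69 W × 3706 h / 1000 = 2352.2 kWh
Cost = 2352.2 × 0.3663 = $861.6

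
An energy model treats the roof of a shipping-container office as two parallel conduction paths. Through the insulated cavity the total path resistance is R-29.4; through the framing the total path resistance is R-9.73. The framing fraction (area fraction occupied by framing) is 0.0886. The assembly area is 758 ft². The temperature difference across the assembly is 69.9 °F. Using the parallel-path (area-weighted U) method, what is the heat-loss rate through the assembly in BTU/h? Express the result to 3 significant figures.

2120 BTU/h

U_eff = 0.9114/29.4 + 0.0886/9.73 = 0.031 + 0.009106 = 0.04011
R_eff = 1/U_eff = 24.93 ft²·°F·h/BTU
Q = 758 × 69.9 / 24.93 = 2125 BTU/h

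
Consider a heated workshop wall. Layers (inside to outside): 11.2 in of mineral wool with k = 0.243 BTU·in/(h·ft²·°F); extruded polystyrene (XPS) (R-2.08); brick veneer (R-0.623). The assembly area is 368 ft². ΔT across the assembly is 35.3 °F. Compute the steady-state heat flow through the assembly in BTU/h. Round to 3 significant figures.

11.2/0.243 = 46.09
R_total = 46.09 + 2.08 + 0.623 = 48.79 ft²·°F·h/BTU
Q = A·ΔT/R = 368 × 35.3 / 48.79 = 266.2 BTU/h

266 BTU/h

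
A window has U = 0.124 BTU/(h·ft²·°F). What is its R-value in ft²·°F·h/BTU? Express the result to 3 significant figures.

R = 1/U = 1/0.124 = 8.065

8.06 ft²·°F·h/BTU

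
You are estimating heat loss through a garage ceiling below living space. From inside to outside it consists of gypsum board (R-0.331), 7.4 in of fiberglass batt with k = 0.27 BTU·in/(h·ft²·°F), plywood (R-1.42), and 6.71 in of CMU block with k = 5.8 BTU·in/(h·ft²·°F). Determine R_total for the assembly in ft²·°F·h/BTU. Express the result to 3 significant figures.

30.3 ft²·°F·h/BTU

7.4/0.27 = 27.41
6.71/5.8 = 1.157
R_total = 0.331 + 27.41 + 1.42 + 1.157 = 30.32 ft²·°F·h/BTU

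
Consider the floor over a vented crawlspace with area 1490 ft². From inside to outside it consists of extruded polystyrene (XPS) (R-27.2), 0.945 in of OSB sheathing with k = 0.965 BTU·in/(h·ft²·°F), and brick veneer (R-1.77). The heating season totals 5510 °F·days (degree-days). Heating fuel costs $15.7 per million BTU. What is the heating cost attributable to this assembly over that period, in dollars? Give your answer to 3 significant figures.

0.945/0.965 = 0.9793
R_total = 27.2 + 0.9793 + 1.77 = 29.95 ft²·°F·h/BTU
E = A × HDD × 24 / R = 1490 × 5510 × 24 / 29.95 = 6579000 BTU
Cost = 6579000/10⁶ × 15.7 = $103.3

103 dollars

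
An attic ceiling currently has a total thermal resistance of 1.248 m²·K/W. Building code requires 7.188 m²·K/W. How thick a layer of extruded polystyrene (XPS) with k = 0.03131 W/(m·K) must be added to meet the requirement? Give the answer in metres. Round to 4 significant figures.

ΔR = 7.188 − 1.248 = 5.94 m²·K/W
L = ΔR × k = 5.94 × 0.03131 = 0.18598 m

0.1860 m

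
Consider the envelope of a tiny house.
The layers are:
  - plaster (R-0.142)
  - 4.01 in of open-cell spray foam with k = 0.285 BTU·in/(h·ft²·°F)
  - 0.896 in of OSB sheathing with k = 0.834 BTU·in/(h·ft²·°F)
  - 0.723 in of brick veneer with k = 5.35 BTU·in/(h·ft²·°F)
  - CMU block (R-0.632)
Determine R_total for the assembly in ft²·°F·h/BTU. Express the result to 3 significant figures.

16.1 ft²·°F·h/BTU

4.01/0.285 = 14.07
0.896/0.834 = 1.074
0.723/5.35 = 0.1351
R_total = 0.142 + 14.07 + 1.074 + 0.1351 + 0.632 = 16.05 ft²·°F·h/BTU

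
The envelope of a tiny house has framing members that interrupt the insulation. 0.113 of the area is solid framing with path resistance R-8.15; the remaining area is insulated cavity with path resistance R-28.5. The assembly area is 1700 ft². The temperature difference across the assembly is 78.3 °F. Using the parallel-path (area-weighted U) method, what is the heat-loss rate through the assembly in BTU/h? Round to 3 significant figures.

5990 BTU/h

U_eff = 0.887/28.5 + 0.113/8.15 = 0.03112 + 0.01387 = 0.04499
R_eff = 1/U_eff = 22.23 ft²·°F·h/BTU
Q = 1700 × 78.3 / 22.23 = 5988 BTU/h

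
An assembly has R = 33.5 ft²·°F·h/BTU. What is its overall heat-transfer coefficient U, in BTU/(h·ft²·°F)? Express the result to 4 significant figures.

U = 1/R = 1/33.5 = 0.029851

0.02985 BTU/(h·ft²·°F)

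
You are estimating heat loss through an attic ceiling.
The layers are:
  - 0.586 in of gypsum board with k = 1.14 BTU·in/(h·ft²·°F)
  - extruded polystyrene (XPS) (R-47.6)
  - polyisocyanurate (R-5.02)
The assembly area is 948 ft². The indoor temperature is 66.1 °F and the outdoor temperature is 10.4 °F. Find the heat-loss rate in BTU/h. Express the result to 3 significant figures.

994 BTU/h

0.586/1.14 = 0.514
R_total = 0.514 + 47.6 + 5.02 = 53.13 ft²·°F·h/BTU
Q = A·ΔT/R = 948 × (66.1 − 10.4) / 53.13 = 993.8 BTU/h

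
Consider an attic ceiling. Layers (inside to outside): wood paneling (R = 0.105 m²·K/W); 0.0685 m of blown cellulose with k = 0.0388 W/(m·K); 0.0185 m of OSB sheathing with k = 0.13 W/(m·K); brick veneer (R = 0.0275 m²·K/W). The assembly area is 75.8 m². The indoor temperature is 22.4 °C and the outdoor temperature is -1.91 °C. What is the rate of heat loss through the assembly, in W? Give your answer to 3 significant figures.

903 W

0.0685/0.0388 = 1.765
0.0185/0.13 = 0.1423
R_total = 0.105 + 1.765 + 0.1423 + 0.0275 = 2.04 m²·K/W
Q = A·ΔT/R = 75.8 × (22.4 − (-1.91)) / 2.04 = 903.2 W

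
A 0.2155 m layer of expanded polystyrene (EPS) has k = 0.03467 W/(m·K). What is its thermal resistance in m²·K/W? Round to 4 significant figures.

6.216 m²·K/W

R = L/k = 0.2155/0.03467 = 6.2157 m²·K/W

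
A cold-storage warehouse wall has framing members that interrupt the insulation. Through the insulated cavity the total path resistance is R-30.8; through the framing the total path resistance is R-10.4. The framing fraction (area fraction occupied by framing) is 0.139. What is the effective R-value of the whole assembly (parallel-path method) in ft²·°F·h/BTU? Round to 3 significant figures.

24.2 ft²·°F·h/BTU

U_eff = 0.861/30.8 + 0.139/10.4 = 0.02795 + 0.01337 = 0.04132
R_eff = 1/U_eff = 24.2 ft²·°F·h/BTU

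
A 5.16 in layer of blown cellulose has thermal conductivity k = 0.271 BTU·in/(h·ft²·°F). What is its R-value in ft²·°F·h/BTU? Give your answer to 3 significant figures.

19.0 ft²·°F·h/BTU

R = L/k = 5.16/0.271 = 19.04 ft²·°F·h/BTU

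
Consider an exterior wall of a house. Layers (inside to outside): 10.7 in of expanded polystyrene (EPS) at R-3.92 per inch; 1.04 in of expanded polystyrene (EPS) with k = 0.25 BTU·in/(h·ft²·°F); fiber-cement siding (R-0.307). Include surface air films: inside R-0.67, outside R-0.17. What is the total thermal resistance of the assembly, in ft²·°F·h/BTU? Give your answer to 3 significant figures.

10.7 × 3.92 = 41.94
1.04/0.25 = 4.16
R_total = 0.67 + 41.94 + 4.16 + 0.307 + 0.17 = 47.25 ft²·°F·h/BTU

47.3 ft²·°F·h/BTU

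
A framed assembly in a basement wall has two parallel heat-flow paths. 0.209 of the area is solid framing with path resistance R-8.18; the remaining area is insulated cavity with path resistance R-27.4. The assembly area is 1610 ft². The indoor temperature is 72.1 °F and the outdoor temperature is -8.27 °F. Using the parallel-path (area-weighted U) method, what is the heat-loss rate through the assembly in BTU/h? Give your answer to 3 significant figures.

U_eff = 0.791/27.4 + 0.209/8.18 = 0.02887 + 0.02555 = 0.05442
R_eff = 1/U_eff = 18.38 ft²·°F·h/BTU
Q = 1610 × (72.1 − (-8.27)) / 18.38 = 7042 BTU/h

7040 BTU/h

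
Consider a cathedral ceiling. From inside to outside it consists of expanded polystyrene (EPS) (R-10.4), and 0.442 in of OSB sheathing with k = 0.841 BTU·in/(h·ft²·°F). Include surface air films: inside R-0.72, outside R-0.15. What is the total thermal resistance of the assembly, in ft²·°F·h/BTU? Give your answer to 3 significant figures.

0.442/0.841 = 0.5256
R_total = 0.72 + 10.4 + 0.5256 + 0.15 = 11.8 ft²·°F·h/BTU

11.8 ft²·°F·h/BTU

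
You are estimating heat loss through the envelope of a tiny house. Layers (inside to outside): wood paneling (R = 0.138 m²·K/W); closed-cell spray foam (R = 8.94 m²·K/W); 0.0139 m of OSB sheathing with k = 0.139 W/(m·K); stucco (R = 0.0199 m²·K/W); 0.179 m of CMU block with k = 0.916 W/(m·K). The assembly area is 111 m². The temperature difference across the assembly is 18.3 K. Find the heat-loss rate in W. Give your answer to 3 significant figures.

0.0139/0.139 = 0.1
0.179/0.916 = 0.1954
R_total = 0.138 + 8.94 + 0.1 + 0.0199 + 0.1954 = 9.393 m²·K/W
Q = A·ΔT/R = 111 × 18.3 / 9.393 = 216.2 W

216 W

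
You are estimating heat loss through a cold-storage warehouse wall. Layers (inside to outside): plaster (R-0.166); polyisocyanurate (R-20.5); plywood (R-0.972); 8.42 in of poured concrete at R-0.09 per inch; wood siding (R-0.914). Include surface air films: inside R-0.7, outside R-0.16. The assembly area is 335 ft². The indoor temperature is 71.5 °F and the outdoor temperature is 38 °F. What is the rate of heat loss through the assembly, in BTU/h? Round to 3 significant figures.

464 BTU/h

8.42 × 0.09 = 0.7578
R_total = 0.7 + 0.166 + 20.5 + 0.972 + 0.7578 + 0.914 + 0.16 = 24.17 ft²·°F·h/BTU
Q = A·ΔT/R = 335 × (71.5 − 38) / 24.17 = 464.3 BTU/h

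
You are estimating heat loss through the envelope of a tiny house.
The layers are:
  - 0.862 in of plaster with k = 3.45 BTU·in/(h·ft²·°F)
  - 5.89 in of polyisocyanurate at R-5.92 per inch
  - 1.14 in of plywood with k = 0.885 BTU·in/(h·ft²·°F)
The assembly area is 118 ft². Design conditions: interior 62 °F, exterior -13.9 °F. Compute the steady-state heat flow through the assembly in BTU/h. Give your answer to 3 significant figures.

246 BTU/h

0.862/3.45 = 0.2499
5.89 × 5.92 = 34.87
1.14/0.885 = 1.288
R_total = 0.2499 + 34.87 + 1.288 = 36.41 ft²·°F·h/BTU
Q = A·ΔT/R = 118 × (62 − (-13.9)) / 36.41 = 246 BTU/h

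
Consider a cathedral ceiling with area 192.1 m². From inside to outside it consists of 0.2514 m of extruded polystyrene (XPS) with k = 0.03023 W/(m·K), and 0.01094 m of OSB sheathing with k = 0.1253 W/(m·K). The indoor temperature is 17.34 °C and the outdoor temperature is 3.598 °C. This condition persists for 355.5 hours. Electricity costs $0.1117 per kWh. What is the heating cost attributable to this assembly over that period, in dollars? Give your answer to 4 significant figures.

0.2514/0.03023 = 8.3162
0.01094/0.1253 = 0.08731
R_total = 8.3162 + 0.08731 = 8.4036 m²·K/W
Q = 192.1 × (17.34 − 3.598) / 8.4036 = 314.13 W
E = 314.13 W × 355.5 h / 1000 = 111.67 kWh
Cost = 111.67 × 0.1117 = $12.474

12.47 dollars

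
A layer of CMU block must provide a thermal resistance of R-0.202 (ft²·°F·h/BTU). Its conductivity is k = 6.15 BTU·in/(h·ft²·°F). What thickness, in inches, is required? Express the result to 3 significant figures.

L = R × k = 0.202 × 6.15 = 1.242 in

1.24 in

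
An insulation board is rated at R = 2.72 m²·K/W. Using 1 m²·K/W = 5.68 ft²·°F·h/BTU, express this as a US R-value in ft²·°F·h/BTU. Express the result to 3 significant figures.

R_US = 2.72 × 5.68 = 15.45

15.4 ft²·°F·h/BTU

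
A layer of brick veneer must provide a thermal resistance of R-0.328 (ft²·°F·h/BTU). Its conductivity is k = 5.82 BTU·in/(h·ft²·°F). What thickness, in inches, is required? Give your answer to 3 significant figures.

1.91 in

L = R × k = 0.328 × 5.82 = 1.909 in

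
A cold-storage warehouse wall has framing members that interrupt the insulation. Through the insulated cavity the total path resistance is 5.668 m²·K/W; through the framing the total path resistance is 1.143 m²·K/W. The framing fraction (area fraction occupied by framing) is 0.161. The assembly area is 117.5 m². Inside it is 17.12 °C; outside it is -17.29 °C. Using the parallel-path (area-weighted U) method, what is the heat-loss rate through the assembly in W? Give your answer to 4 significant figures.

U_eff = 0.839/5.668 + 0.161/1.143 = 0.14802 + 0.14086 = 0.28888
R_eff = 1/U_eff = 3.4616 m²·K/W
Q = 117.5 × (17.12 − (-17.29)) / 3.4616 = 1168 W

1168 W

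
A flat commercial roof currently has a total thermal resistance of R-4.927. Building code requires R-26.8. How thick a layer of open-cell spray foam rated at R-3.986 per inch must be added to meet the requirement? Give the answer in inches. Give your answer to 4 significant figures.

ΔR = 26.8 − 4.927 = 21.873 ft²·°F·h/BTU
L = ΔR / (R/in) = 21.873/3.986 = 5.4875 in

5.487 in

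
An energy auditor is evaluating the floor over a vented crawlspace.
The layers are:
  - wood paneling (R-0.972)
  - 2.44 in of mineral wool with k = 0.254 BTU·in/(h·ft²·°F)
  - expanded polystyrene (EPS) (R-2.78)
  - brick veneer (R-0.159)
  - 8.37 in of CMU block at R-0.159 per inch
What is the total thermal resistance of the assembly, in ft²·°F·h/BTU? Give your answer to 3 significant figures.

14.8 ft²·°F·h/BTU

2.44/0.254 = 9.606
8.37 × 0.159 = 1.331
R_total = 0.972 + 9.606 + 2.78 + 0.159 + 1.331 = 14.85 ft²·°F·h/BTU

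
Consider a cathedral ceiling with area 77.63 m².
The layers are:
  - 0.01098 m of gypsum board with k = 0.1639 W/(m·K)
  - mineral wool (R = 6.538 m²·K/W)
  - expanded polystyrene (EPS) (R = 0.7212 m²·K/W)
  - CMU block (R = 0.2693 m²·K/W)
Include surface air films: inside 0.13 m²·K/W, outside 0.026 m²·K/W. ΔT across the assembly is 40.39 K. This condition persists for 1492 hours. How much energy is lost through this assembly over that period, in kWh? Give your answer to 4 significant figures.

603.5 kWh

0.01098/0.1639 = 0.066992
R_total = 0.13 + 0.066992 + 6.538 + 0.7212 + 0.2693 + 0.026 = 7.7515 m²·K/W
Q = 77.63 × 40.39 / 7.7515 = 404.5 W
E = 404.5 W × 1492 h / 1000 = 603.51 kWh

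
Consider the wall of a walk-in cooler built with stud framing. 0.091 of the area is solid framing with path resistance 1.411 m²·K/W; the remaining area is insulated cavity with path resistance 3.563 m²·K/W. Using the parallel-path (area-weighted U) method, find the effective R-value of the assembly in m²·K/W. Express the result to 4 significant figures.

3.129 m²·K/W

U_eff = 0.909/3.563 + 0.091/1.411 = 0.25512 + 0.064493 = 0.31962
R_eff = 1/U_eff = 3.1288 m²·K/W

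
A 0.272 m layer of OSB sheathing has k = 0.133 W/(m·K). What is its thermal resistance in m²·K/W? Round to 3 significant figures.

2.05 m²·K/W

R = L/k = 0.272/0.133 = 2.045 m²·K/W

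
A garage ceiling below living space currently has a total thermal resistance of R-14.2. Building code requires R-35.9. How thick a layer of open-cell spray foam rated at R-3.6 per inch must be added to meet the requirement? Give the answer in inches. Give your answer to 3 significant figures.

6.03 in

ΔR = 35.9 − 14.2 = 21.7 ft²·°F·h/BTU
L = ΔR / (R/in) = 21.7/3.6 = 6.028 in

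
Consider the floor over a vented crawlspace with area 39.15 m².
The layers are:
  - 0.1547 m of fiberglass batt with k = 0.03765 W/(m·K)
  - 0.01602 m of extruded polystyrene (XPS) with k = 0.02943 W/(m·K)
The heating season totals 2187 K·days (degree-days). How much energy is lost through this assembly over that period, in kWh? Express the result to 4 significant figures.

441.6 kWh

0.1547/0.03765 = 4.1089
0.01602/0.02943 = 0.54434
R_total = 4.1089 + 0.54434 = 4.6532 m²·K/W
E = A × HDD × 24 / R / 1000 = 39.15 × 2187 × 24 / 4.6532 / 1000 = 441.61 kWh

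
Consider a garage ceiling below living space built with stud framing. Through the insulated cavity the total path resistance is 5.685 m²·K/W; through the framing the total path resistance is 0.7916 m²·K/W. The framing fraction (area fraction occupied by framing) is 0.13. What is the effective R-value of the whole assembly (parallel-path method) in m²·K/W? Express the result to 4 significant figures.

U_eff = 0.87/5.685 + 0.13/0.7916 = 0.15303 + 0.16422 = 0.31726
R_eff = 1/U_eff = 3.152 m²·K/W

3.152 m²·K/W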